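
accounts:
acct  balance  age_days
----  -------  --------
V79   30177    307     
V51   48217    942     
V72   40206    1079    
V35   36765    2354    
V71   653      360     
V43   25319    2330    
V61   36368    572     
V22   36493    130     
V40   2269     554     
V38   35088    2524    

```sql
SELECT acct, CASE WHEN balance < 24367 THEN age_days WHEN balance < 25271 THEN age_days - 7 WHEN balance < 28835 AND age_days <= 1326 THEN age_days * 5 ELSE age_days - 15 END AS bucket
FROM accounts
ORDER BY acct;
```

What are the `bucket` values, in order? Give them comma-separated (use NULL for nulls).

115, 2339, 2509, 554, 2315, 927, 557, 360, 1064, 292

acct=V22: ELSE → 115
acct=V35: ELSE → 2339
acct=V38: ELSE → 2509
acct=V40: balance < 24367 → 554
acct=V43: ELSE → 2315
acct=V51: ELSE → 927
acct=V61: ELSE → 557
acct=V71: balance < 24367 → 360
acct=V72: ELSE → 1064
acct=V79: ELSE → 292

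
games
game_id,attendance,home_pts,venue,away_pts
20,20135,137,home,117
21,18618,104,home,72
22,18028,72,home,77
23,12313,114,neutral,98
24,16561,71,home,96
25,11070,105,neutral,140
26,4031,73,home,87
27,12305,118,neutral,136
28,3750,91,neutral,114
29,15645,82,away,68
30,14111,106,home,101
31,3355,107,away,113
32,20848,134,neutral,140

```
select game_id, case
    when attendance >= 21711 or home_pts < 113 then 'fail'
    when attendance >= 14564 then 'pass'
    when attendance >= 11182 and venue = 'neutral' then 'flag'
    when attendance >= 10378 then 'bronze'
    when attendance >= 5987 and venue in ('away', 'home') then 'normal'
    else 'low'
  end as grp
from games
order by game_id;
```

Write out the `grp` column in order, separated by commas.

pass, fail, fail, flag, fail, fail, fail, flag, fail, fail, fail, fail, pass

game_id=20: attendance >= 14564 → pass
game_id=21: attendance >= 21711 or home_pts < 113 → fail
game_id=22: attendance >= 21711 or home_pts < 113 → fail
game_id=23: attendance >= 11182 and venue = 'neutral' → flag
game_id=24: attendance >= 21711 or home_pts < 113 → fail
game_id=25: attendance >= 21711 or home_pts < 113 → fail
game_id=26: attendance >= 21711 or home_pts < 113 → fail
game_id=27: attendance >= 11182 and venue = 'neutral' → flag
game_id=28: attendance >= 21711 or home_pts < 113 → fail
game_id=29: attendance >= 21711 or home_pts < 113 → fail
game_id=30: attendance >= 21711 or home_pts < 113 → fail
game_id=31: attendance >= 21711 or home_pts < 113 → fail
game_id=32: attendance >= 14564 → pass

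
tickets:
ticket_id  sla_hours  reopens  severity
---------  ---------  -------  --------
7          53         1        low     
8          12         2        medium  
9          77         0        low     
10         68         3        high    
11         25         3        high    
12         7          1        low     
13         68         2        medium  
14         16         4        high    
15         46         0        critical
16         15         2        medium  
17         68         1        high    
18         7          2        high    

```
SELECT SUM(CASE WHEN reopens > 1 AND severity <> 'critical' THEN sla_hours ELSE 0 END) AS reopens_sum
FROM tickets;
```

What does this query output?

211

ticket_id=7: ✗
ticket_id=8: ✓ → 12
ticket_id=9: ✗
ticket_id=10: ✓ → 68
ticket_id=11: ✓ → 25
ticket_id=12: ✗
ticket_id=13: ✓ → 68
ticket_id=14: ✓ → 16
ticket_id=15: ✗
ticket_id=16: ✓ → 15
ticket_id=17: ✗
ticket_id=18: ✓ → 7
reopens_sum = 12 + 68 + 25 + 68 + 16 + 15 + 7 = 211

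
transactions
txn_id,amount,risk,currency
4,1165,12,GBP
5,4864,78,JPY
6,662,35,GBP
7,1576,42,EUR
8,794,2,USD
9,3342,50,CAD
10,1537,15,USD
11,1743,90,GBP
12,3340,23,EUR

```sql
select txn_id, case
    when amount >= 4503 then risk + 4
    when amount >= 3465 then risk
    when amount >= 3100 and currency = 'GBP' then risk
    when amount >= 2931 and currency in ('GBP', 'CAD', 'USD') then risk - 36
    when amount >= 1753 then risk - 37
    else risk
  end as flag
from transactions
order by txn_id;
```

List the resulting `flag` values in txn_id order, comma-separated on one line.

txn_id=4: ELSE → 12
txn_id=5: amount >= 4503 → 82
txn_id=6: ELSE → 35
txn_id=7: ELSE → 42
txn_id=8: ELSE → 2
txn_id=9: amount >= 2931 and currency in ('GBP', 'CAD', 'USD') → 14
txn_id=10: ELSE → 15
txn_id=11: ELSE → 90
txn_id=12: amount >= 1753 → -14

12, 82, 35, 42, 2, 14, 15, 90, -14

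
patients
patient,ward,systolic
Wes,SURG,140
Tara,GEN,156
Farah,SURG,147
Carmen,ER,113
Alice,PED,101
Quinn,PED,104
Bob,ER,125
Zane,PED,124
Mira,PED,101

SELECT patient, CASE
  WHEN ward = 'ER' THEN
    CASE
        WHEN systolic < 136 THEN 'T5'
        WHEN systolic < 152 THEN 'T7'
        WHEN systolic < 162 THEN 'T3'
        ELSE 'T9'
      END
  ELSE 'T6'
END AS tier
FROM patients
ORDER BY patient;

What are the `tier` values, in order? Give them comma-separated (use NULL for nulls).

patient=Alice: ward='PED' → outer ELSE → T6
patient=Bob: ward='ER' → inner[systolic < 136] → T5
patient=Carmen: ward='ER' → inner[systolic < 136] → T5
patient=Farah: ward='SURG' → outer ELSE → T6
patient=Mira: ward='PED' → outer ELSE → T6
patient=Quinn: ward='PED' → outer ELSE → T6
patient=Tara: ward='GEN' → outer ELSE → T6
patient=Wes: ward='SURG' → outer ELSE → T6
patient=Zane: ward='PED' → outer ELSE → T6

T6, T5, T5, T6, T6, T6, T6, T6, T6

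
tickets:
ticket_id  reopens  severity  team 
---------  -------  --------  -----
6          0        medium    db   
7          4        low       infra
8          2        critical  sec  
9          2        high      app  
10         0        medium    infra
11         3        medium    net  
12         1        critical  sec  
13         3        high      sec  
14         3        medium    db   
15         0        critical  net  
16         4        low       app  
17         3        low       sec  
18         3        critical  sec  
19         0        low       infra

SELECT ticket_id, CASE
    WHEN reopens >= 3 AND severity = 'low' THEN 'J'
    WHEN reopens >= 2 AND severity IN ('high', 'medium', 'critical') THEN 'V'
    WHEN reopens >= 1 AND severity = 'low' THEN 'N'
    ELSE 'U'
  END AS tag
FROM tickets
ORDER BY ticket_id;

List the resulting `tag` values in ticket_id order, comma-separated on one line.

U, J, V, V, U, V, U, V, V, U, J, J, V, U

ticket_id=6: ELSE → U
ticket_id=7: reopens >= 3 AND severity = 'low' → J
ticket_id=8: reopens >= 2 AND severity IN ('high', 'medium', 'critical') → V
ticket_id=9: reopens >= 2 AND severity IN ('high', 'medium', 'critical') → V
ticket_id=10: ELSE → U
ticket_id=11: reopens >= 2 AND severity IN ('high', 'medium', 'critical') → V
ticket_id=12: ELSE → U
ticket_id=13: reopens >= 2 AND severity IN ('high', 'medium', 'critical') → V
ticket_id=14: reopens >= 2 AND severity IN ('high', 'medium', 'critical') → V
ticket_id=15: ELSE → U
ticket_id=16: reopens >= 3 AND severity = 'low' → J
ticket_id=17: reopens >= 3 AND severity = 'low' → J
ticket_id=18: reopens >= 2 AND severity IN ('high', 'medium', 'critical') → V
ticket_id=19: ELSE → U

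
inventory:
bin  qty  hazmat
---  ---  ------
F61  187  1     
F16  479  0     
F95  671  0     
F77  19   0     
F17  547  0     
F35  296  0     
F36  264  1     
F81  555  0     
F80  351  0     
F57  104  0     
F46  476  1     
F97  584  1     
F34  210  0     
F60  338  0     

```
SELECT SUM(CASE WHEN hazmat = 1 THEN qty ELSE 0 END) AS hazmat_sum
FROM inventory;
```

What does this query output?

1511

bin=F61: ✓ → 187
bin=F16: ✗
bin=F95: ✗
bin=F77: ✗
bin=F17: ✗
bin=F35: ✗
bin=F36: ✓ → 264
bin=F81: ✗
bin=F80: ✗
bin=F57: ✗
bin=F46: ✓ → 476
bin=F97: ✓ → 584
bin=F34: ✗
bin=F60: ✗
hazmat_sum = 187 + 264 + 476 + 584 = 1511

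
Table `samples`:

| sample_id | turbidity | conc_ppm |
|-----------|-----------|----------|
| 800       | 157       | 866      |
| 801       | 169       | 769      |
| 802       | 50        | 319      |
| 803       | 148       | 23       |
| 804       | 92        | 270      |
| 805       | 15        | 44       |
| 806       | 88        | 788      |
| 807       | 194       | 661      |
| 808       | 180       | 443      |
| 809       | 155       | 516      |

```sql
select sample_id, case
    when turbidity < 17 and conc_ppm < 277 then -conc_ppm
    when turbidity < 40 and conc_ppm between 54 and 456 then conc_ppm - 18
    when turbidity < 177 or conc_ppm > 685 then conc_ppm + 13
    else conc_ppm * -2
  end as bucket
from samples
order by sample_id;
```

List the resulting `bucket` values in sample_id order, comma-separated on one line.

sample_id=800: turbidity < 177 or conc_ppm > 685 → 879
sample_id=801: turbidity < 177 or conc_ppm > 685 → 782
sample_id=802: turbidity < 177 or conc_ppm > 685 → 332
sample_id=803: turbidity < 177 or conc_ppm > 685 → 36
sample_id=804: turbidity < 177 or conc_ppm > 685 → 283
sample_id=805: turbidity < 17 and conc_ppm < 277 → -44
sample_id=806: turbidity < 177 or conc_ppm > 685 → 801
sample_id=807: ELSE → -1322
sample_id=808: ELSE → -886
sample_id=809: turbidity < 177 or conc_ppm > 685 → 529

879, 782, 332, 36, 283, -44, 801, -1322, -886, 529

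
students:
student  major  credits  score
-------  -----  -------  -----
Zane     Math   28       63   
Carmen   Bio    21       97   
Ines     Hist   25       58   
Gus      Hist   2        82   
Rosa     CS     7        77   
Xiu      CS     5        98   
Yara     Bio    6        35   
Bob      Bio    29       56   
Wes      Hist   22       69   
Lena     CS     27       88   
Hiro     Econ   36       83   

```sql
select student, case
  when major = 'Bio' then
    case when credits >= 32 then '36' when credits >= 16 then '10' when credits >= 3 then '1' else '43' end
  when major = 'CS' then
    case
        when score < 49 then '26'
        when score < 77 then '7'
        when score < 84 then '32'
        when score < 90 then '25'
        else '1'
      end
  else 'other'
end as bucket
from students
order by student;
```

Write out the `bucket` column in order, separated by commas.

10, 10, other, other, other, 25, 32, other, 1, 1, other

student=Bob: major='Bio' → inner[credits >= 16] → 10
student=Carmen: major='Bio' → inner[credits >= 16] → 10
student=Gus: major='Hist' → outer ELSE → other
student=Hiro: major='Econ' → outer ELSE → other
student=Ines: major='Hist' → outer ELSE → other
student=Lena: major='CS' → inner[score < 90] → 25
student=Rosa: major='CS' → inner[score < 84] → 32
student=Wes: major='Hist' → outer ELSE → other
student=Xiu: major='CS' → inner[ELSE] → 1
student=Yara: major='Bio' → inner[credits >= 3] → 1
student=Zane: major='Math' → outer ELSE → other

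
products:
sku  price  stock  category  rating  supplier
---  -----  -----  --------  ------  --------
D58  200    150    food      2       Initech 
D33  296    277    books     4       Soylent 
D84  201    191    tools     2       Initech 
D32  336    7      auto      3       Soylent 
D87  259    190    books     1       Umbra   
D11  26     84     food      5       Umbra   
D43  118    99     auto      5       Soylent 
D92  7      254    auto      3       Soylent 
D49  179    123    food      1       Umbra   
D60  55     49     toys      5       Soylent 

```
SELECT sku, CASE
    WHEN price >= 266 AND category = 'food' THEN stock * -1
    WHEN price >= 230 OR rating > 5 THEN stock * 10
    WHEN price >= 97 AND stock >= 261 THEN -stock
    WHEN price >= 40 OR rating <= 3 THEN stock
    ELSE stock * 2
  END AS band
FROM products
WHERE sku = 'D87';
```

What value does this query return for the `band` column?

sku = D87: price=259, stock=190, category=books, rating=1, supplier=Umbra.
price >= 266 AND category = 'food' → false
price >= 230 OR rating > 5 → true → 1900

1900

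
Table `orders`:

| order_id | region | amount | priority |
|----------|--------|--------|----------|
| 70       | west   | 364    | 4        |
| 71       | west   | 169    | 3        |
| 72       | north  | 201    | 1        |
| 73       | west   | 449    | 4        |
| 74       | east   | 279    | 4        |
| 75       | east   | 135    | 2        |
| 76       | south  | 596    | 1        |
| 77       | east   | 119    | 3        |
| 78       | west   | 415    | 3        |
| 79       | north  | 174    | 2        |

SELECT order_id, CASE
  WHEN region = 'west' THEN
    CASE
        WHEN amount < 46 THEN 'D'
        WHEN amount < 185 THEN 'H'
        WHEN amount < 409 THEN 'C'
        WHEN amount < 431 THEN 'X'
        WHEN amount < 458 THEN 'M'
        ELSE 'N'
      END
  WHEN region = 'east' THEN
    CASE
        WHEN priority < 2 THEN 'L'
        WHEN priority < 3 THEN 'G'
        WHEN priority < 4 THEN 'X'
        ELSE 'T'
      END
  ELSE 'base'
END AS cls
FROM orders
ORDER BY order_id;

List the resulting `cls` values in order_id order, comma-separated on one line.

C, H, base, M, T, G, base, X, X, base

order_id=70: region='west' → inner[amount < 409] → C
order_id=71: region='west' → inner[amount < 185] → H
order_id=72: region='north' → outer ELSE → base
order_id=73: region='west' → inner[amount < 458] → M
order_id=74: region='east' → inner[ELSE] → T
order_id=75: region='east' → inner[priority < 3] → G
order_id=76: region='south' → outer ELSE → base
order_id=77: region='east' → inner[priority < 4] → X
order_id=78: region='west' → inner[amount < 431] → X
order_id=79: region='north' → outer ELSE → base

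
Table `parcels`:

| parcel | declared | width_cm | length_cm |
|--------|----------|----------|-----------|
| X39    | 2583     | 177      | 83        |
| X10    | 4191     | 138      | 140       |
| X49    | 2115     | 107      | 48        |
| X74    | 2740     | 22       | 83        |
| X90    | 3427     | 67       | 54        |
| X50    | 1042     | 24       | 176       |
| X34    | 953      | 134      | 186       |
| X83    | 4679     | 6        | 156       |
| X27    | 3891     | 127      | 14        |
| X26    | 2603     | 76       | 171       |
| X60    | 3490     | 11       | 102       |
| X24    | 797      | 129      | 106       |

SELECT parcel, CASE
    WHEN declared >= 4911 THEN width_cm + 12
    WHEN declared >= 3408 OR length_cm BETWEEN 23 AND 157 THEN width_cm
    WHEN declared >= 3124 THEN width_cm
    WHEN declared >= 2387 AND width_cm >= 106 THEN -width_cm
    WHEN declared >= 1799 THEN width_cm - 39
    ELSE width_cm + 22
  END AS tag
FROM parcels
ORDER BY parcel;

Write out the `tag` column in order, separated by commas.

138, 129, 37, 127, 156, 177, 107, 46, 11, 22, 6, 67

parcel=X10: declared >= 3408 OR length_cm BETWEEN 23 AND 157 → 138
parcel=X24: declared >= 3408 OR length_cm BETWEEN 23 AND 157 → 129
parcel=X26: declared >= 1799 → 37
parcel=X27: declared >= 3408 OR length_cm BETWEEN 23 AND 157 → 127
parcel=X34: ELSE → 156
parcel=X39: declared >= 3408 OR length_cm BETWEEN 23 AND 157 → 177
parcel=X49: declared >= 3408 OR length_cm BETWEEN 23 AND 157 → 107
parcel=X50: ELSE → 46
parcel=X60: declared >= 3408 OR length_cm BETWEEN 23 AND 157 → 11
parcel=X74: declared >= 3408 OR length_cm BETWEEN 23 AND 157 → 22
parcel=X83: declared >= 3408 OR length_cm BETWEEN 23 AND 157 → 6
parcel=X90: declared >= 3408 OR length_cm BETWEEN 23 AND 157 → 67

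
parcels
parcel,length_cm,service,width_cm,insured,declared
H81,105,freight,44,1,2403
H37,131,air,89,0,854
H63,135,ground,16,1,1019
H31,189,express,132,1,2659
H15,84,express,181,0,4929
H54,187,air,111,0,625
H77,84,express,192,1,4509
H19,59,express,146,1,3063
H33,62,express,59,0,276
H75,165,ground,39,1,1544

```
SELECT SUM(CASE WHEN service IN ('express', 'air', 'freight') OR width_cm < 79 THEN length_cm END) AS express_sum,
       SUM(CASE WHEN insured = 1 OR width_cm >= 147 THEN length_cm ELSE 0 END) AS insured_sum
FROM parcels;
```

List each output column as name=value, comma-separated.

express_sum=1201, insured_sum=821

[express_sum: service IN ('express', 'air', 'freight') OR width_cm < 79]
parcel=H81: ✓ → 105
parcel=H37: ✓ → 131
parcel=H63: ✓ → 135
parcel=H31: ✓ → 189
parcel=H15: ✓ → 84
parcel=H54: ✓ → 187
parcel=H77: ✓ → 84
parcel=H19: ✓ → 59
parcel=H33: ✓ → 62
parcel=H75: ✓ → 165
express_sum = 105 + 131 + 135 + 189 + 84 + 187 + 84 + 59 + 62 + 165 = 1201
—
[insured_sum: insured = 1 OR width_cm >= 147]
parcel=H81: ✓ → 105
parcel=H37: ✗
parcel=H63: ✓ → 135
parcel=H31: ✓ → 189
parcel=H15: ✓ → 84
parcel=H54: ✗
parcel=H77: ✓ → 84
parcel=H19: ✓ → 59
parcel=H33: ✗
parcel=H75: ✓ → 165
insured_sum = 105 + 135 + 189 + 84 + 84 + 59 + 165 = 821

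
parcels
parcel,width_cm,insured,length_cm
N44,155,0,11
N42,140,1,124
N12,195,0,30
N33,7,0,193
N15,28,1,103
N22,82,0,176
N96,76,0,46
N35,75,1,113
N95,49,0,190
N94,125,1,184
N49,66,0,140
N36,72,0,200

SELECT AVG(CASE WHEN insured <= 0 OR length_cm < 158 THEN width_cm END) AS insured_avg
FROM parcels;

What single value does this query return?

85.9090909091

parcel=N44: ✓ → 155
parcel=N42: ✓ → 140
parcel=N12: ✓ → 195
parcel=N33: ✓ → 7
parcel=N15: ✓ → 28
parcel=N22: ✓ → 82
parcel=N96: ✓ → 76
parcel=N35: ✓ → 75
parcel=N95: ✓ → 49
parcel=N94: ✗
parcel=N49: ✓ → 66
parcel=N36: ✓ → 72
insured_avg = (155 + 140 + 195 + 7 + 28 + 82 + 76 + 75 + 49 + 66 + 72) / 11 = 85.9090909091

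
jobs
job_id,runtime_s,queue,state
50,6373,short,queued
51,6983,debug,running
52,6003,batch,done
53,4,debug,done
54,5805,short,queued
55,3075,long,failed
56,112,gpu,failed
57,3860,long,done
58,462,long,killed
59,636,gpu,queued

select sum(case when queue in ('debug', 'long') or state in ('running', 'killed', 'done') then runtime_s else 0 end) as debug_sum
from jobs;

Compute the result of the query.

job_id=50: ✗
job_id=51: ✓ → 6983
job_id=52: ✓ → 6003
job_id=53: ✓ → 4
job_id=54: ✗
job_id=55: ✓ → 3075
job_id=56: ✗
job_id=57: ✓ → 3860
job_id=58: ✓ → 462
job_id=59: ✗
debug_sum = 6983 + 6003 + 4 + 3075 + 3860 + 462 = 20387

20387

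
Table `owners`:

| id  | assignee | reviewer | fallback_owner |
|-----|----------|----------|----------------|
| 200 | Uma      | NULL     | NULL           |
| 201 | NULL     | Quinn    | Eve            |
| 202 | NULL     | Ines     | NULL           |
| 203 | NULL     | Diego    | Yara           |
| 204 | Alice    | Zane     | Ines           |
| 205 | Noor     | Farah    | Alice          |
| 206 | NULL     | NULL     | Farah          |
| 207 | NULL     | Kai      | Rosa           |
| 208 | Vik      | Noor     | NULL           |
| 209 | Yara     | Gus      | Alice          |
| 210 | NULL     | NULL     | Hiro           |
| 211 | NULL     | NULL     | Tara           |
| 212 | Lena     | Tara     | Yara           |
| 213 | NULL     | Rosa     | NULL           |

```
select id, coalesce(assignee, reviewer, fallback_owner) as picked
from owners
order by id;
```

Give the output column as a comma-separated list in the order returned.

id=200: assignee=Uma → Uma
id=201: assignee=NULL, reviewer=Quinn → Quinn
id=202: assignee=NULL, reviewer=Ines → Ines
id=203: assignee=NULL, reviewer=Diego → Diego
id=204: assignee=Alice → Alice
id=205: assignee=Noor → Noor
id=206: assignee=NULL, reviewer=NULL, fallback_owner=Farah → Farah
id=207: assignee=NULL, reviewer=Kai → Kai
id=208: assignee=Vik → Vik
id=209: assignee=Yara → Yara
id=210: assignee=NULL, reviewer=NULL, fallback_owner=Hiro → Hiro
id=211: assignee=NULL, reviewer=NULL, fallback_owner=Tara → Tara
id=212: assignee=Lena → Lena
id=213: assignee=NULL, reviewer=Rosa → Rosa

Uma, Quinn, Ines, Diego, Alice, Noor, Farah, Kai, Vik, Yara, Hiro, Tara, Lena, Rosa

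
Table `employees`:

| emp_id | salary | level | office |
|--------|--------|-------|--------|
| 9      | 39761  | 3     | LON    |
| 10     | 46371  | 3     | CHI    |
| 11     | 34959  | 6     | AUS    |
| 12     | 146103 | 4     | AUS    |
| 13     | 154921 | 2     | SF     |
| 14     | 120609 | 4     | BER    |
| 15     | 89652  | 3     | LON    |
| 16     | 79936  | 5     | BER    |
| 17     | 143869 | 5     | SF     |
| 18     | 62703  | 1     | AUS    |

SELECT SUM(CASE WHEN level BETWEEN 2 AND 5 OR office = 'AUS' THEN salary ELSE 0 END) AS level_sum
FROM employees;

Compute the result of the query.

emp_id=9: ✓ → 39761
emp_id=10: ✓ → 46371
emp_id=11: ✓ → 34959
emp_id=12: ✓ → 146103
emp_id=13: ✓ → 154921
emp_id=14: ✓ → 120609
emp_id=15: ✓ → 89652
emp_id=16: ✓ → 79936
emp_id=17: ✓ → 143869
emp_id=18: ✓ → 62703
level_sum = 39761 + 46371 + 34959 + 146103 + 154921 + 120609 + 89652 + 79936 + 143869 + 62703 = 918884

918884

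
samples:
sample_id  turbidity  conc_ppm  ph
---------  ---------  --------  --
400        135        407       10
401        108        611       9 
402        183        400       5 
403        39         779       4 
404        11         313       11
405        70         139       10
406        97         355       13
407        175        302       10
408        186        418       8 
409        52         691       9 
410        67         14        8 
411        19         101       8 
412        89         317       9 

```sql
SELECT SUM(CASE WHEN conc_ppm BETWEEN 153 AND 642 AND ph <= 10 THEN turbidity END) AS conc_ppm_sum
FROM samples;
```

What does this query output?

sample_id=400: ✓ → 135
sample_id=401: ✓ → 108
sample_id=402: ✓ → 183
sample_id=403: ✗
sample_id=404: ✗
sample_id=405: ✗
sample_id=406: ✗
sample_id=407: ✓ → 175
sample_id=408: ✓ → 186
sample_id=409: ✗
sample_id=410: ✗
sample_id=411: ✗
sample_id=412: ✓ → 89
conc_ppm_sum = 135 + 108 + 183 + 175 + 186 + 89 = 876

876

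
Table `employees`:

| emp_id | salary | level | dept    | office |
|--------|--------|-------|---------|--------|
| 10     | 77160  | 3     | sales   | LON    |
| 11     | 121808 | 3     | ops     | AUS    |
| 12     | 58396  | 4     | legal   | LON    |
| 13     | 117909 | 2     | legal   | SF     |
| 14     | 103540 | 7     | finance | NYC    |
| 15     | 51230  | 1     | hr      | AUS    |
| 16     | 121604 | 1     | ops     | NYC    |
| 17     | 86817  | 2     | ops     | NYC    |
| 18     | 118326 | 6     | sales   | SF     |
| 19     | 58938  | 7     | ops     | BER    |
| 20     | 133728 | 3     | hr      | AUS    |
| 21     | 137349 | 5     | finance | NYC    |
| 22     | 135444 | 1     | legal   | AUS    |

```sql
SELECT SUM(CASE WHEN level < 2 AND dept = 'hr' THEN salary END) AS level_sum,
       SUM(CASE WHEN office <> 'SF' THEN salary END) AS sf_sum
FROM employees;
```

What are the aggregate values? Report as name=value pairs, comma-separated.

[level_sum: level < 2 AND dept = 'hr']
emp_id=10: ✗
emp_id=11: ✗
emp_id=12: ✗
emp_id=13: ✗
emp_id=14: ✗
emp_id=15: ✓ → 51230
emp_id=16: ✗
emp_id=17: ✗
emp_id=18: ✗
emp_id=19: ✗
emp_id=20: ✗
emp_id=21: ✗
emp_id=22: ✗
level_sum = 51230
—
[sf_sum: office <> 'SF']
emp_id=10: ✓ → 77160
emp_id=11: ✓ → 121808
emp_id=12: ✓ → 58396
emp_id=13: ✗
emp_id=14: ✓ → 103540
emp_id=15: ✓ → 51230
emp_id=16: ✓ → 121604
emp_id=17: ✓ → 86817
emp_id=18: ✗
emp_id=19: ✓ → 58938
emp_id=20: ✓ → 133728
emp_id=21: ✓ → 137349
emp_id=22: ✓ → 135444
sf_sum = 77160 + 121808 + 58396 + 103540 + 51230 + 121604 + 86817 + 58938 + 133728 + 137349 + 135444 = 1086014

level_sum=51230, sf_sum=1086014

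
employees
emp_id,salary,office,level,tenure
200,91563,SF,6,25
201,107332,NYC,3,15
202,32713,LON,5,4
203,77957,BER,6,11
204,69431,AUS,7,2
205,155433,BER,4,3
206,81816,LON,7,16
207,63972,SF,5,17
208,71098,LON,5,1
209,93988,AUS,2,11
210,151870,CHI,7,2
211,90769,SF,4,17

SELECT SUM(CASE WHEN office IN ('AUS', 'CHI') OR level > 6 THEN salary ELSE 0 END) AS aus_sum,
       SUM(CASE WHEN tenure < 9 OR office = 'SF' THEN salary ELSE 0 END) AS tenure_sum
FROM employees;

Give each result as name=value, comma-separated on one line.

aus_sum=397105, tenure_sum=726849

[aus_sum: office IN ('AUS', 'CHI') OR level > 6]
emp_id=200: ✗
emp_id=201: ✗
emp_id=202: ✗
emp_id=203: ✗
emp_id=204: ✓ → 69431
emp_id=205: ✗
emp_id=206: ✓ → 81816
emp_id=207: ✗
emp_id=208: ✗
emp_id=209: ✓ → 93988
emp_id=210: ✓ → 151870
emp_id=211: ✗
aus_sum = 69431 + 81816 + 93988 + 151870 = 397105
—
[tenure_sum: tenure < 9 OR office = 'SF']
emp_id=200: ✓ → 91563
emp_id=201: ✗
emp_id=202: ✓ → 32713
emp_id=203: ✗
emp_id=204: ✓ → 69431
emp_id=205: ✓ → 155433
emp_id=206: ✗
emp_id=207: ✓ → 63972
emp_id=208: ✓ → 71098
emp_id=209: ✗
emp_id=210: ✓ → 151870
emp_id=211: ✓ → 90769
tenure_sum = 91563 + 32713 + 69431 + 155433 + 63972 + 71098 + 151870 + 90769 = 726849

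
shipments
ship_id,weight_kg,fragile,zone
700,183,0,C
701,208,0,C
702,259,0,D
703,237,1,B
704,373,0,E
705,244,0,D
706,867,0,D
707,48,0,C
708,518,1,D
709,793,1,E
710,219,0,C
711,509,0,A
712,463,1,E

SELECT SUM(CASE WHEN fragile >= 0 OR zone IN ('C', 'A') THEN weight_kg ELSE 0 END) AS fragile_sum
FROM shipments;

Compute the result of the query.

ship_id=700: ✓ → 183
ship_id=701: ✓ → 208
ship_id=702: ✓ → 259
ship_id=703: ✓ → 237
ship_id=704: ✓ → 373
ship_id=705: ✓ → 244
ship_id=706: ✓ → 867
ship_id=707: ✓ → 48
ship_id=708: ✓ → 518
ship_id=709: ✓ → 793
ship_id=710: ✓ → 219
ship_id=711: ✓ → 509
ship_id=712: ✓ → 463
fragile_sum = 183 + 208 + 259 + 237 + 373 + 244 + 867 + 48 + 518 + 793 + 219 + 509 + 463 = 4921

4921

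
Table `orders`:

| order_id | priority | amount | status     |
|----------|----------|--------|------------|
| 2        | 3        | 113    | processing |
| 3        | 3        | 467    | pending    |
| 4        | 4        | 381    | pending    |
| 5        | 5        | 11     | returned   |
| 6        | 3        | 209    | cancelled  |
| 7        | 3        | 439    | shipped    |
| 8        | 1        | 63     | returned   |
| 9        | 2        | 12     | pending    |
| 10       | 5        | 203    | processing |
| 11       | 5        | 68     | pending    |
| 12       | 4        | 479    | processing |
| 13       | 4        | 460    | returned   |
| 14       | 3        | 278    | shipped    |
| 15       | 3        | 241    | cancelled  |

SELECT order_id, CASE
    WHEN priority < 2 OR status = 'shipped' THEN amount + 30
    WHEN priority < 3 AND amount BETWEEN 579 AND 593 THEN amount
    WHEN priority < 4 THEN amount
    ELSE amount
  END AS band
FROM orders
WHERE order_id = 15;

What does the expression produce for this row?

order_id = 15: priority=3, amount=241, status=cancelled.
priority < 2 OR status = 'shipped' → false
priority < 3 AND amount BETWEEN 579 AND 593 → false
priority < 4 → true → 241

241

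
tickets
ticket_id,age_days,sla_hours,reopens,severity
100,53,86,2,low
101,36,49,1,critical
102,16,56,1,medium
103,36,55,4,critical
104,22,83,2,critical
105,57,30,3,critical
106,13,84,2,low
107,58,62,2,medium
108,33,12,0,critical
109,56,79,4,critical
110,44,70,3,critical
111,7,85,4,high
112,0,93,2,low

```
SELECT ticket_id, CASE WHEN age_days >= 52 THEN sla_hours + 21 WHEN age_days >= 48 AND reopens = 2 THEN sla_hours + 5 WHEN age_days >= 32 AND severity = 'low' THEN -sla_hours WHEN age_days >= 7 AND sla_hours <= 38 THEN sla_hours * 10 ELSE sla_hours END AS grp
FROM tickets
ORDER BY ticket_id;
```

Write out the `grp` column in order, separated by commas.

ticket_id=100: age_days >= 52 → 107
ticket_id=101: ELSE → 49
ticket_id=102: ELSE → 56
ticket_id=103: ELSE → 55
ticket_id=104: ELSE → 83
ticket_id=105: age_days >= 52 → 51
ticket_id=106: ELSE → 84
ticket_id=107: age_days >= 52 → 83
ticket_id=108: age_days >= 7 AND sla_hours <= 38 → 120
ticket_id=109: age_days >= 52 → 100
ticket_id=110: ELSE → 70
ticket_id=111: ELSE → 85
ticket_id=112: ELSE → 93

107, 49, 56, 55, 83, 51, 84, 83, 120, 100, 70, 85, 93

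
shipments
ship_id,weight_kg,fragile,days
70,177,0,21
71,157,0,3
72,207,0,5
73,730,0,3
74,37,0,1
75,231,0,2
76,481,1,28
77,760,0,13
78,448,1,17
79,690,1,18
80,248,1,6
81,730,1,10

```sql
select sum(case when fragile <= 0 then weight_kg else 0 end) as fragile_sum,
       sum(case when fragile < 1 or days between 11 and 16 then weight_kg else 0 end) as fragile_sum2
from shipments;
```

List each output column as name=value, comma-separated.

fragile_sum=2299, fragile_sum2=2299

[fragile_sum: fragile <= 0]
ship_id=70: ✓ → 177
ship_id=71: ✓ → 157
ship_id=72: ✓ → 207
ship_id=73: ✓ → 730
ship_id=74: ✓ → 37
ship_id=75: ✓ → 231
ship_id=76: ✗
ship_id=77: ✓ → 760
ship_id=78: ✗
ship_id=79: ✗
ship_id=80: ✗
ship_id=81: ✗
fragile_sum = 177 + 157 + 207 + 730 + 37 + 231 + 760 = 2299
—
[fragile_sum2: fragile < 1 or days between 11 and 16]
ship_id=70: ✓ → 177
ship_id=71: ✓ → 157
ship_id=72: ✓ → 207
ship_id=73: ✓ → 730
ship_id=74: ✓ → 37
ship_id=75: ✓ → 231
ship_id=76: ✗
ship_id=77: ✓ → 760
ship_id=78: ✗
ship_id=79: ✗
ship_id=80: ✗
ship_id=81: ✗
fragile_sum2 = 177 + 157 + 207 + 730 + 37 + 231 + 760 = 2299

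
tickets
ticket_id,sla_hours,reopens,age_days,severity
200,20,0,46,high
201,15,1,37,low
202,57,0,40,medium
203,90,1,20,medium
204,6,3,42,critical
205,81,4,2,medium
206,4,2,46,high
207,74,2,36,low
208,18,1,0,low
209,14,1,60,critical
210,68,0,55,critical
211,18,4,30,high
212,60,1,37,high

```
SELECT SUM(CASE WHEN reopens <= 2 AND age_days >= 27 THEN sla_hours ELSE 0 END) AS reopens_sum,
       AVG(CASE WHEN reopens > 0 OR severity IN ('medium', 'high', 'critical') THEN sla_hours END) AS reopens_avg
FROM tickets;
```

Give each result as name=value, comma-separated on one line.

[reopens_sum: reopens <= 2 AND age_days >= 27]
ticket_id=200: ✓ → 20
ticket_id=201: ✓ → 15
ticket_id=202: ✓ → 57
ticket_id=203: ✗
ticket_id=204: ✗
ticket_id=205: ✗
ticket_id=206: ✓ → 4
ticket_id=207: ✓ → 74
ticket_id=208: ✗
ticket_id=209: ✓ → 14
ticket_id=210: ✓ → 68
ticket_id=211: ✗
ticket_id=212: ✓ → 60
reopens_sum = 20 + 15 + 57 + 4 + 74 + 14 + 68 + 60 = 312
—
[reopens_avg: reopens > 0 OR severity IN ('medium', 'high', 'critical')]
ticket_id=200: ✓ → 20
ticket_id=201: ✓ → 15
ticket_id=202: ✓ → 57
ticket_id=203: ✓ → 90
ticket_id=204: ✓ → 6
ticket_id=205: ✓ → 81
ticket_id=206: ✓ → 4
ticket_id=207: ✓ → 74
ticket_id=208: ✓ → 18
ticket_id=209: ✓ → 14
ticket_id=210: ✓ → 68
ticket_id=211: ✓ → 18
ticket_id=212: ✓ → 60
reopens_avg = (20 + 15 + 57 + 90 + 6 + 81 + 4 + 74 + 18 + 14 + 68 + 18 + 60) / 13 = 40.3846153846

reopens_sum=312, reopens_avg=40.3846153846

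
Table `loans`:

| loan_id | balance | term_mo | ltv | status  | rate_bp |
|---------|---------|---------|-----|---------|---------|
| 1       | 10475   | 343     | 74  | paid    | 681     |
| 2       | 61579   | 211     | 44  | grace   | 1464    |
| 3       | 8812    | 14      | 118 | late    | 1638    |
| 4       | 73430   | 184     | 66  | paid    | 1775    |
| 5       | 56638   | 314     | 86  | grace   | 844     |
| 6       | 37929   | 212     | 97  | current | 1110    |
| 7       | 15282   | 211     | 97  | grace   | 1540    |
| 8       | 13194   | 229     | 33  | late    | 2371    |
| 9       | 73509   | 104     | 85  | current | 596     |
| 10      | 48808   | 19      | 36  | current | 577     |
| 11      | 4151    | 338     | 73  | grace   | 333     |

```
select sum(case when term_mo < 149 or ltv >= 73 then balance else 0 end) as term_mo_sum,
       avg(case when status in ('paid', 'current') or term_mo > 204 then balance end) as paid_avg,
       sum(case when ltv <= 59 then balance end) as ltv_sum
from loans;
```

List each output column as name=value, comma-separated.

[term_mo_sum: term_mo < 149 or ltv >= 73]
loan_id=1: ✓ → 10475
loan_id=2: ✗
loan_id=3: ✓ → 8812
loan_id=4: ✗
loan_id=5: ✓ → 56638
loan_id=6: ✓ → 37929
loan_id=7: ✓ → 15282
loan_id=8: ✗
loan_id=9: ✓ → 73509
loan_id=10: ✓ → 48808
loan_id=11: ✓ → 4151
term_mo_sum = 10475 + 8812 + 56638 + 37929 + 15282 + 73509 + 48808 + 4151 = 255604
—
[paid_avg: status in ('paid', 'current') or term_mo > 204]
loan_id=1: ✓ → 10475
loan_id=2: ✓ → 61579
loan_id=3: ✗
loan_id=4: ✓ → 73430
loan_id=5: ✓ → 56638
loan_id=6: ✓ → 37929
loan_id=7: ✓ → 15282
loan_id=8: ✓ → 13194
loan_id=9: ✓ → 73509
loan_id=10: ✓ → 48808
loan_id=11: ✓ → 4151
paid_avg = (10475 + 61579 + 73430 + 56638 + 37929 + 15282 + 13194 + 73509 + 48808 + 4151) / 10 = 39499.5
—
[ltv_sum: ltv <= 59]
loan_id=1: ✗
loan_id=2: ✓ → 61579
loan_id=3: ✗
loan_id=4: ✗
loan_id=5: ✗
loan_id=6: ✗
loan_id=7: ✗
loan_id=8: ✓ → 13194
loan_id=9: ✗
loan_id=10: ✓ → 48808
loan_id=11: ✗
ltv_sum = 61579 + 13194 + 48808 = 123581

term_mo_sum=255604, paid_avg=39499.5, ltv_sum=123581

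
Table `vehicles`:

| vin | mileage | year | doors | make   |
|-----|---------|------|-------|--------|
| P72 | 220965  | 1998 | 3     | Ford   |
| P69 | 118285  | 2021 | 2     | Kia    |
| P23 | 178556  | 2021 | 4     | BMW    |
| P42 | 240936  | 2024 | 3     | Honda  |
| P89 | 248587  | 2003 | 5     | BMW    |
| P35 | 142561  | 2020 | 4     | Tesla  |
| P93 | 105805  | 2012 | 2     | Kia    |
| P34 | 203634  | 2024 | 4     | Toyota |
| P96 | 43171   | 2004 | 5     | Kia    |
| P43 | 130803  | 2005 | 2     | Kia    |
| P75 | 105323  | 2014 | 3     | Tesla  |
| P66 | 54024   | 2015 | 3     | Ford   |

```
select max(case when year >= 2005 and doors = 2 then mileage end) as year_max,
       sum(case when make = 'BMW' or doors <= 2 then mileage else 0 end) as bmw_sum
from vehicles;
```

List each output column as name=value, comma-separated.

[year_max: year >= 2005 and doors = 2]
vin=P72: ✗
vin=P69: ✓ → 118285
vin=P23: ✗
vin=P42: ✗
vin=P89: ✗
vin=P35: ✗
vin=P93: ✓ → 105805
vin=P34: ✗
vin=P96: ✗
vin=P43: ✓ → 130803
vin=P75: ✗
vin=P66: ✗
year_max = MAX(118285, 105805, 130803) = 130803
—
[bmw_sum: make = 'BMW' or doors <= 2]
vin=P72: ✗
vin=P69: ✓ → 118285
vin=P23: ✓ → 178556
vin=P42: ✗
vin=P89: ✓ → 248587
vin=P35: ✗
vin=P93: ✓ → 105805
vin=P34: ✗
vin=P96: ✗
vin=P43: ✓ → 130803
vin=P75: ✗
vin=P66: ✗
bmw_sum = 118285 + 178556 + 248587 + 105805 + 130803 = 782036

year_max=130803, bmw_sum=782036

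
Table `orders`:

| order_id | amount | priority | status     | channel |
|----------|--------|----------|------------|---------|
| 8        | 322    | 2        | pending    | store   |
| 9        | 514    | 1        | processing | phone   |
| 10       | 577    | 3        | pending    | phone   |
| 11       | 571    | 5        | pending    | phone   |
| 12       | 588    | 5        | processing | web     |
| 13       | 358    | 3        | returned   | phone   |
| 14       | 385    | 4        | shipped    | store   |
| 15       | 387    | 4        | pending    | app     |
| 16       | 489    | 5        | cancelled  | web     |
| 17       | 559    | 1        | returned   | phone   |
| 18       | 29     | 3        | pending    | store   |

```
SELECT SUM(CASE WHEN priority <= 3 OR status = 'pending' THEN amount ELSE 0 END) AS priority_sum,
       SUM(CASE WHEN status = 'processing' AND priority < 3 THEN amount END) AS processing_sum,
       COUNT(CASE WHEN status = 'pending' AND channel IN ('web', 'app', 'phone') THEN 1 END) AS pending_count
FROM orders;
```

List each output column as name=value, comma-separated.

[priority_sum: priority <= 3 OR status = 'pending']
order_id=8: ✓ → 322
order_id=9: ✓ → 514
order_id=10: ✓ → 577
order_id=11: ✓ → 571
order_id=12: ✗
order_id=13: ✓ → 358
order_id=14: ✗
order_id=15: ✓ → 387
order_id=16: ✗
order_id=17: ✓ → 559
order_id=18: ✓ → 29
priority_sum = 322 + 514 + 577 + 571 + 358 + 387 + 559 + 29 = 3317
—
[processing_sum: status = 'processing' AND priority < 3]
order_id=8: ✗
order_id=9: ✓ → 514
order_id=10: ✗
order_id=11: ✗
order_id=12: ✗
order_id=13: ✗
order_id=14: ✗
order_id=15: ✗
order_id=16: ✗
order_id=17: ✗
order_id=18: ✗
processing_sum = 514
—
[pending_count: status = 'pending' AND channel IN ('web', 'app', 'phone')]
order_id=8: ✗
order_id=9: ✗
order_id=10: ✓ → 1
order_id=11: ✓ → 1
order_id=12: ✗
order_id=13: ✗
order_id=14: ✗
order_id=15: ✓ → 1
order_id=16: ✗
order_id=17: ✗
order_id=18: ✗
pending_count = COUNT(1, 1, 1) = 3

priority_sum=3317, processing_sum=514, pending_count=3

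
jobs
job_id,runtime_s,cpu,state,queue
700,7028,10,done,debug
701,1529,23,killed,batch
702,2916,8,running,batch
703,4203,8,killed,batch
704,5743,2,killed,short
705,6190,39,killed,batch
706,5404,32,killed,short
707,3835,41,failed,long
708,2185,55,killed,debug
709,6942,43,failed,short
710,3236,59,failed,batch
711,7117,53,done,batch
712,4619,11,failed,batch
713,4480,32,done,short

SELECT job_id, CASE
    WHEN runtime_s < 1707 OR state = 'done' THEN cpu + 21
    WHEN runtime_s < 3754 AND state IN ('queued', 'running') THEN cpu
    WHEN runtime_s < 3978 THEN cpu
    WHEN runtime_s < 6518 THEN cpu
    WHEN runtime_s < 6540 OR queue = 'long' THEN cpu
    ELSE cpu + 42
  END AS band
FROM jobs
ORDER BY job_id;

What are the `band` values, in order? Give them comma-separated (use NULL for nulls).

31, 44, 8, 8, 2, 39, 32, 41, 55, 85, 59, 74, 11, 53

job_id=700: runtime_s < 1707 OR state = 'done' → 31
job_id=701: runtime_s < 1707 OR state = 'done' → 44
job_id=702: runtime_s < 3754 AND state IN ('queued', 'running') → 8
job_id=703: runtime_s < 6518 → 8
job_id=704: runtime_s < 6518 → 2
job_id=705: runtime_s < 6518 → 39
job_id=706: runtime_s < 6518 → 32
job_id=707: runtime_s < 3978 → 41
job_id=708: runtime_s < 3978 → 55
job_id=709: ELSE → 85
job_id=710: runtime_s < 3978 → 59
job_id=711: runtime_s < 1707 OR state = 'done' → 74
job_id=712: runtime_s < 6518 → 11
job_id=713: runtime_s < 1707 OR state = 'done' → 53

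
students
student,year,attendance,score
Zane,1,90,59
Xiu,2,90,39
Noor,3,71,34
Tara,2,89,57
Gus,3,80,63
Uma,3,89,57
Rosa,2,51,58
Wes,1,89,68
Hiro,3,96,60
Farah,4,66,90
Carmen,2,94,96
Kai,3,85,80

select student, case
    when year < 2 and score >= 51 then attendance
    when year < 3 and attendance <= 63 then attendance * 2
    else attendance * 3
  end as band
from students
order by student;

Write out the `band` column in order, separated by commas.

282, 198, 240, 288, 255, 213, 102, 267, 267, 89, 270, 90

student=Carmen: ELSE → 282
student=Farah: ELSE → 198
student=Gus: ELSE → 240
student=Hiro: ELSE → 288
student=Kai: ELSE → 255
student=Noor: ELSE → 213
student=Rosa: year < 3 and attendance <= 63 → 102
student=Tara: ELSE → 267
student=Uma: ELSE → 267
student=Wes: year < 2 and score >= 51 → 89
student=Xiu: ELSE → 270
student=Zane: year < 2 and score >= 51 → 90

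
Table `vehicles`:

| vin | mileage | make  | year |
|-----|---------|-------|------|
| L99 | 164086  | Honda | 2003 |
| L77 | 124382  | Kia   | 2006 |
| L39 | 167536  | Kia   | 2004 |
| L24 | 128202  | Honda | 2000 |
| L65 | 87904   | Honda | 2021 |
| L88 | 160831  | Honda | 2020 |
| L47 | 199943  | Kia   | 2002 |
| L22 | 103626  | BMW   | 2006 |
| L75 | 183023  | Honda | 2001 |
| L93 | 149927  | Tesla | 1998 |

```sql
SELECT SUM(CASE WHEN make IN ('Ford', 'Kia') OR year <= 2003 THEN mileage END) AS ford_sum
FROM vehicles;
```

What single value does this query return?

1117099

vin=L99: ✓ → 164086
vin=L77: ✓ → 124382
vin=L39: ✓ → 167536
vin=L24: ✓ → 128202
vin=L65: ✗
vin=L88: ✗
vin=L47: ✓ → 199943
vin=L22: ✗
vin=L75: ✓ → 183023
vin=L93: ✓ → 149927
ford_sum = 164086 + 124382 + 167536 + 128202 + 199943 + 183023 + 149927 = 1117099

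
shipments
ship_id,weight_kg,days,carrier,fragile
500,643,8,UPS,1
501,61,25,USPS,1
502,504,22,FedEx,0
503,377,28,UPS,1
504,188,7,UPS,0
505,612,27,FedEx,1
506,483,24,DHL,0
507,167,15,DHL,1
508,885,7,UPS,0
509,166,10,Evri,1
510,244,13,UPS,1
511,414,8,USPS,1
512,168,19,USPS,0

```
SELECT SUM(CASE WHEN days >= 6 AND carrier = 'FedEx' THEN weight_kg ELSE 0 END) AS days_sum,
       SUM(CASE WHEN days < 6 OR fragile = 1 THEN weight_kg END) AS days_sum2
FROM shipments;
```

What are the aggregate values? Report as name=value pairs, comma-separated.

days_sum=1116, days_sum2=2684

[days_sum: days >= 6 AND carrier = 'FedEx']
ship_id=500: ✗
ship_id=501: ✗
ship_id=502: ✓ → 504
ship_id=503: ✗
ship_id=504: ✗
ship_id=505: ✓ → 612
ship_id=506: ✗
ship_id=507: ✗
ship_id=508: ✗
ship_id=509: ✗
ship_id=510: ✗
ship_id=511: ✗
ship_id=512: ✗
days_sum = 504 + 612 = 1116
—
[days_sum2: days < 6 OR fragile = 1]
ship_id=500: ✓ → 643
ship_id=501: ✓ → 61
ship_id=502: ✗
ship_id=503: ✓ → 377
ship_id=504: ✗
ship_id=505: ✓ → 612
ship_id=506: ✗
ship_id=507: ✓ → 167
ship_id=508: ✗
ship_id=509: ✓ → 166
ship_id=510: ✓ → 244
ship_id=511: ✓ → 414
ship_id=512: ✗
days_sum2 = 643 + 61 + 377 + 612 + 167 + 166 + 244 + 414 = 2684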